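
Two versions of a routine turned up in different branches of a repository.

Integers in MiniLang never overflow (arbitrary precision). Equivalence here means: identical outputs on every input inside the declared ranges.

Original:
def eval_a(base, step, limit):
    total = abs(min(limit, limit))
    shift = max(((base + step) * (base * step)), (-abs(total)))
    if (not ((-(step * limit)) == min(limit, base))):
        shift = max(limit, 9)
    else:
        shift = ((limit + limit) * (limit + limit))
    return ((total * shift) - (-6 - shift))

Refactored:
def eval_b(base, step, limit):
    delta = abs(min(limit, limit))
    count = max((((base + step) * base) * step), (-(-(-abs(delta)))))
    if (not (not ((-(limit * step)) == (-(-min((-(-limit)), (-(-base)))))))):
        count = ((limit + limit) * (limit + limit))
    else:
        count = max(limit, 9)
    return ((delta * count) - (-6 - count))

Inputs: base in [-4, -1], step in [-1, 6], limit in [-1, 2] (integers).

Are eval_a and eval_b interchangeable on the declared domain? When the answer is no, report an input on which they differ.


The two versions differ — the changes include boolean connective usage differs, and local variable names differ.
One worked example (base=-3, step=5, limit=-1) — eval_a: total = 1; shift = -1; (not ((-(step * limit)) == min(limit, base))) -> true; shift = 9; return 24; eval_b: delta = 1; count = -1; (not (not ((-(limit * step)) == (-(-min((-(-limit)), (-(-base)))))))) -> false; count = 9; return 24; agreement on 24.
An exhaustive pass over the 128 declared inputs shows identical outputs.
verdict: equivalent


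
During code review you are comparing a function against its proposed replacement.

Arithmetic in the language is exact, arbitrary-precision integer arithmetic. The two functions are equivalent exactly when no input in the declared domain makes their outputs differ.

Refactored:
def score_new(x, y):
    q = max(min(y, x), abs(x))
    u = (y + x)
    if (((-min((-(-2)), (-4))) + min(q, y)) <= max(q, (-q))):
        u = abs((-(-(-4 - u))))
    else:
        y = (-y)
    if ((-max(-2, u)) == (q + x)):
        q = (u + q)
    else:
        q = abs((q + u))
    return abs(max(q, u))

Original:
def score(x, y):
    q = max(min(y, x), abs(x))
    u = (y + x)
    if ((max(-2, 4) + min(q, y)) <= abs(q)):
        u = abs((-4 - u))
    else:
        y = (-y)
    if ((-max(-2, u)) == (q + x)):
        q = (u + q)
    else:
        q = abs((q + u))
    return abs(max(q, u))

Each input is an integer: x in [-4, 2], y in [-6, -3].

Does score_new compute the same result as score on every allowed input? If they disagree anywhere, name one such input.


Although min/max/abs usage differs, 28/28 inputs agree.
verdict: equivalent


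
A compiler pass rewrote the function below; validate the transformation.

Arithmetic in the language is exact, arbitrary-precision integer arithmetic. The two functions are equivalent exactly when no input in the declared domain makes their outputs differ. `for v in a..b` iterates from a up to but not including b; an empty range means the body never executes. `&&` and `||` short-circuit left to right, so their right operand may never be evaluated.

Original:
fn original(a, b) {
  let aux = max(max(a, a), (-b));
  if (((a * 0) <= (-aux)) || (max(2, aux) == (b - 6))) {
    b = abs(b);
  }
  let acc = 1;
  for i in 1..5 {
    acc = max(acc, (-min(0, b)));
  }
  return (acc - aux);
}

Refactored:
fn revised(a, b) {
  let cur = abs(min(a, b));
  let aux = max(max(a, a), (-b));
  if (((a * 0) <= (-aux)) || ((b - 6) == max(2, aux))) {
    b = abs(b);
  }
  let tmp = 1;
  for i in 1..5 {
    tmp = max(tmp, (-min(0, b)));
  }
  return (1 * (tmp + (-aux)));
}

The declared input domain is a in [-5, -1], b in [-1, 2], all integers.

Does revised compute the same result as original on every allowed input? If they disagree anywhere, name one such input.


Comparing the listings, the differences include: constant usage differs, arithmetic usage differs, min/max/abs usage differs, local variable names differ, statement counts differ.
Tracing a=-1, b=0: original: aux=0, then (((a * 0) <= (-aux)) || (max(2, aux) == (b - 6))) is true, then b=0, then acc=1, then (i=1), then acc=1, then (i=2), then acc=1, then (i=3), then acc=1, then (i=4), then acc=1, then returns 1 | revised: cur=1, then aux=0, then (((a * 0) <= (-aux)) || ((b - 6) == max(2, aux))) is true, then b=0, then tmp=1, then (i=1), then tmp=1, then (i=2), then tmp=1, then (i=3), then tmp=1, then (i=4), then tmp=1, then returns 1 — matching result 1.
Sweeping the whole domain (20 inputs) finds no disagreement.
verdict: equivalent


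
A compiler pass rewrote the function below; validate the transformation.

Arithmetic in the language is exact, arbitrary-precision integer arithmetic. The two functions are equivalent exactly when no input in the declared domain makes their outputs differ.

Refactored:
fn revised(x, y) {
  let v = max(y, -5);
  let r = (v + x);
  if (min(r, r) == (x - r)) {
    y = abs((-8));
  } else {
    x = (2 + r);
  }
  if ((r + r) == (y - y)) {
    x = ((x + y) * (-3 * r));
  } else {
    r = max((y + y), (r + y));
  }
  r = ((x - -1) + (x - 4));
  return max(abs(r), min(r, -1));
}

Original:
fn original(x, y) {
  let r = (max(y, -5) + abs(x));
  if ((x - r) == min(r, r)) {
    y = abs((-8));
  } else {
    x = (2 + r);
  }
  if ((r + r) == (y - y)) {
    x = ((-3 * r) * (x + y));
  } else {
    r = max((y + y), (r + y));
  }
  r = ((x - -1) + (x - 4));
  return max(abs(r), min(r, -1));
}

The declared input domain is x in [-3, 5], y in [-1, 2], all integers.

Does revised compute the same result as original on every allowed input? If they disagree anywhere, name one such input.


On input x=-3, y=-1, original returns 5 while revised returns 7.
verdict: not equivalent; witness: x=-3, y=-1


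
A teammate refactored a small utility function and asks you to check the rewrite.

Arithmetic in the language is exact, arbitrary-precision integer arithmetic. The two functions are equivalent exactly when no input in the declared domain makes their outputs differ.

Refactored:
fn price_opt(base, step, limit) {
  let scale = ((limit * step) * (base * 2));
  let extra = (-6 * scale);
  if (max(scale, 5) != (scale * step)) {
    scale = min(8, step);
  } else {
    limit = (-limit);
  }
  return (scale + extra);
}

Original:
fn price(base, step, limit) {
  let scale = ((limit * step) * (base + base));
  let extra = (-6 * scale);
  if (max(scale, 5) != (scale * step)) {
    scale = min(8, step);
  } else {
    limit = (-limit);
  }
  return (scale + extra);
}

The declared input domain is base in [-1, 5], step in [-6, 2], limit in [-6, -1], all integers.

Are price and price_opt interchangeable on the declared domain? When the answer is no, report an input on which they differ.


Equivalent — the differences include constant usage differs; and arithmetic usage differs, yet no declared input distinguishes the two.
Spot check at base=1, step=-4, limit=-1 — price: scale becomes 8; next extra becomes -48; next (max(scale, 5) != (scale * step)) evaluates to true; next scale becomes -4; next final value -52. price_opt: scale becomes 8; next extra becomes -48; next (max(scale, 5) != (scale * step)) evaluates to true; next scale becomes -4; next final value -52. Both give -52.
Across all 378 domain points the two functions coincide.
verdict: equivalent


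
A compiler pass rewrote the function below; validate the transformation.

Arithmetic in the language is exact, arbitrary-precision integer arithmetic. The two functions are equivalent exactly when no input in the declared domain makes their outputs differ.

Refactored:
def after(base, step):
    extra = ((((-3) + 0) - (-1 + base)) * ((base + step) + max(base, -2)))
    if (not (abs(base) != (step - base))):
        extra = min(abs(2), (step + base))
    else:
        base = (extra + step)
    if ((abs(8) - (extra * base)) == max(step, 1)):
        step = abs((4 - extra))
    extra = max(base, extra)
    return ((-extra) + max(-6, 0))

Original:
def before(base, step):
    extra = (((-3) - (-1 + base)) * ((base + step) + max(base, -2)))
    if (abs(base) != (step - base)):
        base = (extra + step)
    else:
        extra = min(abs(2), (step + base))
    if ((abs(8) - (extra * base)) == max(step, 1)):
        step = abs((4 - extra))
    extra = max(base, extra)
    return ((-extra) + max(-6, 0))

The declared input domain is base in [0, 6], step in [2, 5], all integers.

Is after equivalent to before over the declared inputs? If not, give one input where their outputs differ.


Comparing the listings, the differences include: arithmetic usage differs, plus boolean connective usage differs, plus constant usage differs.
Tracing base=2, step=5: before: extra := -36 | (abs(base) != (step - base)): true | base := -31 | ((abs(8) - (extra * base)) == max(step, 1)): false | extra := -31 | result 31 | after: extra := -36 | (not (abs(base) != (step - base))): false | base := -31 | ((abs(8) - (extra * base)) == max(step, 1)): false | extra := -31 | result 31 — matching result 31.
Across all 28 domain points the two functions coincide.
verdict: equivalent


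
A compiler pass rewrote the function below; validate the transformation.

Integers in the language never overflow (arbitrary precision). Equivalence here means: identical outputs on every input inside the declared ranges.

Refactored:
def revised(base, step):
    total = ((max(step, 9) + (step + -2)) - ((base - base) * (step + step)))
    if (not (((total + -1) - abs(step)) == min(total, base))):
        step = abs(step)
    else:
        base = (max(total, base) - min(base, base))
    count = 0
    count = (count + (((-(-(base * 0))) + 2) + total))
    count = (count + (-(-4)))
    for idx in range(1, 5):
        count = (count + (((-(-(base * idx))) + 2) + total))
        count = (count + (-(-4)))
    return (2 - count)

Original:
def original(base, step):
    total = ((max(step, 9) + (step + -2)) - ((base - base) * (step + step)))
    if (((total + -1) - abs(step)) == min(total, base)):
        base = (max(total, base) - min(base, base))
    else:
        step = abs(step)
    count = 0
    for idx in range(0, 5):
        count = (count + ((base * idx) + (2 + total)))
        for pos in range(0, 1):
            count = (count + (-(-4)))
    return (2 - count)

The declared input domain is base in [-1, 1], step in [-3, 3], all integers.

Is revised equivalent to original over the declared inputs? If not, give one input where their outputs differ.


The two are interchangeable: local variable names differ; also arithmetic usage differs; also loop structure differs; also boolean connective usage differs; also constant usage differs; also statement counts differ, and every declared input agrees.
As a probe, take base=-1, step=0: original runs total = 7; (((total + -1) - abs(step)) == min(total, base)) -> false; step = 0; count = 0; [idx=0]; count = 9; [pos=0]; count = 13; [idx=1]; count = 21; [pos=0]; count = 25; [idx=2]; count = 32; [pos=0]; count = 36; [idx=3]; count = 42; [pos=0]; count = 46; [idx=4]; count = 51; [pos=0]; count = 55; return -53; revised runs total = 7; (not (((total + -1) - abs(step)) == min(total, base))) -> true; step = 0; count = 0; count = 9; count = 13; [idx=1]; count = 21; count = 25; [idx=2]; count = 32; count = 36; [idx=3]; count = 42; count = 46; [idx=4]; count = 51; count = 55; return -53; both end at -53.
An exhaustive pass over the 21 declared inputs shows identical outputs.
verdict: equivalent


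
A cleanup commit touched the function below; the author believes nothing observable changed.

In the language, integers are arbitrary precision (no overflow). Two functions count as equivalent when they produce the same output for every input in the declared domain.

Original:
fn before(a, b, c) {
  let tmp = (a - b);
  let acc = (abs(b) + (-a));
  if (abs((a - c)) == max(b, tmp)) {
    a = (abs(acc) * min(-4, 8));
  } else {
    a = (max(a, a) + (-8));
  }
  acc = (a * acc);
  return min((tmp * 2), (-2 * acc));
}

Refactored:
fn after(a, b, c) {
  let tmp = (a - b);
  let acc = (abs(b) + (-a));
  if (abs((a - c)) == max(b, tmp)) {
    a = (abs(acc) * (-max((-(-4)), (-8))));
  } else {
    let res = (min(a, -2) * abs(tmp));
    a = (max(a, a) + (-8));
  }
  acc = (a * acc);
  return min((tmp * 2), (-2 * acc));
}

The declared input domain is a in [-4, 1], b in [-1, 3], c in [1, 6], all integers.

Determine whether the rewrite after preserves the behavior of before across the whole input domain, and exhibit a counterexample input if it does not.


Equivalent. One difference looks behavioral, but it never changes the outcome for any declared input.
An exhaustive pass over the 180 declared inputs shows identical outputs.
Spot check at a=-4, b=3, c=2 — before: tmp := -7 | acc := 7 | (abs((a - c)) == max(b, tmp)): false | a := -12 | acc := -84 | result -14. after: tmp := -7 | acc := 7 | (abs((a - c)) == max(b, tmp)): false | res := -28 | a := -12 | acc := -84 | result -14. Both give -14.
verdict: equivalent


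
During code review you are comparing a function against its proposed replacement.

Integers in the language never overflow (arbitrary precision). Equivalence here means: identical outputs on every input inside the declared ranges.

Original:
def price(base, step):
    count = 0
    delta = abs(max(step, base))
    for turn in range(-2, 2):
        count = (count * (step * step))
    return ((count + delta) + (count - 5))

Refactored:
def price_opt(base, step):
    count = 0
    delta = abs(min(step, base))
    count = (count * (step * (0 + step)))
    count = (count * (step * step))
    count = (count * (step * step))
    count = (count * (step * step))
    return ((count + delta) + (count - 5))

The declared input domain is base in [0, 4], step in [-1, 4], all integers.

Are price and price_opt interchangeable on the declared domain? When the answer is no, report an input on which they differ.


There is a counterexample at base=0, step=-1: -5 on one side, -4 on the other.
price: count=0, then delta=0, then (turn=-2), then count=0, then (turn=-1), then count=0, then (turn=0), then count=0, then (turn=1), then count=0, then returns -5
price_opt: count=0, then delta=1, then count=0, then count=0, then count=0, then count=0, then returns -4
verdict: not equivalent; witness: base=0, step=-1


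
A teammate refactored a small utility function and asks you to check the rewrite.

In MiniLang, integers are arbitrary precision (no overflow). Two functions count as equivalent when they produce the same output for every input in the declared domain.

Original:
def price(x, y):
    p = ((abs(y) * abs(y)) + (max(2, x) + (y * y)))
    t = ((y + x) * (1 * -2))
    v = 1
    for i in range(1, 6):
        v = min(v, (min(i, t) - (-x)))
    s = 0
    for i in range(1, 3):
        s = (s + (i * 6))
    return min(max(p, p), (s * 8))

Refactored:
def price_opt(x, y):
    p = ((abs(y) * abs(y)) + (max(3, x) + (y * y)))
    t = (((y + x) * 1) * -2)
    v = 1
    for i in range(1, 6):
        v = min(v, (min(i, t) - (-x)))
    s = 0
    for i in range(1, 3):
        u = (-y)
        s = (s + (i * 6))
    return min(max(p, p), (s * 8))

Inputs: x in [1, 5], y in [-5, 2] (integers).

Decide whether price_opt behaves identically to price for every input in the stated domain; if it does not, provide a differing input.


x=1, y=-5 yields 52 from price but 53 from price_opt.
verdict: not equivalent; witness: x=1, y=-5


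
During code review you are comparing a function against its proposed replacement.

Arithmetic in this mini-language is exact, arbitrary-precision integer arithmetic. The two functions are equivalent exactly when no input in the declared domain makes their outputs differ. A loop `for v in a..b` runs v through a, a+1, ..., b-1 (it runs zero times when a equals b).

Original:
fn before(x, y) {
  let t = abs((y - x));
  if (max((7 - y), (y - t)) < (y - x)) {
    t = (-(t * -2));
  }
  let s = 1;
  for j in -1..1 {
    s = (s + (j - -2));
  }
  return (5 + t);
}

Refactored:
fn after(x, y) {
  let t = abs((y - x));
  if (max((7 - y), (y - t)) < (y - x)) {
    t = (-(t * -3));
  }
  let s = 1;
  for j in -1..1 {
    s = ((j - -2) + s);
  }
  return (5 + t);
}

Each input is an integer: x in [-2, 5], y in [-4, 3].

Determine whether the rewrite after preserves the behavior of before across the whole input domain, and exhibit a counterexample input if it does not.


Input x=-2, y=3: 15 from before versus 20 from after.
verdict: not equivalent; witness: x=-2, y=3


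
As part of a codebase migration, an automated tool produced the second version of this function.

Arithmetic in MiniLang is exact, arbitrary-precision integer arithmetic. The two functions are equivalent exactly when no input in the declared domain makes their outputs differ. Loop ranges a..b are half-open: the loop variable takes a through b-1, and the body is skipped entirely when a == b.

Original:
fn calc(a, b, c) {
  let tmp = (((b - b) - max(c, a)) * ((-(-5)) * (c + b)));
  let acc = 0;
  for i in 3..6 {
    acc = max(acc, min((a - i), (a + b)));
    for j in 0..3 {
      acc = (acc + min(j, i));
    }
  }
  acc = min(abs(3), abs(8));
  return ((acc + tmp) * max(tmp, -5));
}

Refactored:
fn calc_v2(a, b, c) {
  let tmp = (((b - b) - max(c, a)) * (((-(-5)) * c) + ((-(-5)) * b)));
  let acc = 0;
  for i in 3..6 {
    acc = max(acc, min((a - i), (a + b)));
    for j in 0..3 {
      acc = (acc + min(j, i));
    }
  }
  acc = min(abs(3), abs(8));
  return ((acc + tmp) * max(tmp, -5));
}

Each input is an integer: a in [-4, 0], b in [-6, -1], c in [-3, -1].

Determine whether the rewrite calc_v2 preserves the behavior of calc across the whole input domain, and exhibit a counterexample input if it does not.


Differences: constant usage differs; arithmetic usage differs — yet all 90 inputs agree.
verdict: equivalent


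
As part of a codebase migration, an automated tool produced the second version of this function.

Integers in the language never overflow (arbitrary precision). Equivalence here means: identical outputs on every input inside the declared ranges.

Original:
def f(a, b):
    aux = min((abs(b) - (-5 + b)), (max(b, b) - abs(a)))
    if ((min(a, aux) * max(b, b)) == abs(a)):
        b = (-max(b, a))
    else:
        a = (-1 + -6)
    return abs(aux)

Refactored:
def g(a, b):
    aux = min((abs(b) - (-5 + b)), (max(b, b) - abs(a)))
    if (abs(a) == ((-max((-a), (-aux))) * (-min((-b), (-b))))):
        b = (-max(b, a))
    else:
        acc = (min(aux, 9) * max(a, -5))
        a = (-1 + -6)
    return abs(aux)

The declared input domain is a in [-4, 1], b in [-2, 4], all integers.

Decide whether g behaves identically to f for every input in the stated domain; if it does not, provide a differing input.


Side by side, the visible changes include: arithmetic usage differs, plus constant usage differs, plus statement counts differ, plus local variable names differ, plus min/max/abs usage differs.
Spot check at a=0, b=-2 — f: aux becomes -2; next ((min(a, aux) * max(b, b)) == abs(a)) evaluates to false; next a becomes -7; next final value 2. g: aux becomes -2; next (abs(a) == ((-max((-a), (-aux))) * (-min((-b), (-b))))) evaluates to false; next acc becomes 0; next a becomes -7; next final value 2. Both give 2.
Across all 42 domain points the two functions coincide.
verdict: equivalent


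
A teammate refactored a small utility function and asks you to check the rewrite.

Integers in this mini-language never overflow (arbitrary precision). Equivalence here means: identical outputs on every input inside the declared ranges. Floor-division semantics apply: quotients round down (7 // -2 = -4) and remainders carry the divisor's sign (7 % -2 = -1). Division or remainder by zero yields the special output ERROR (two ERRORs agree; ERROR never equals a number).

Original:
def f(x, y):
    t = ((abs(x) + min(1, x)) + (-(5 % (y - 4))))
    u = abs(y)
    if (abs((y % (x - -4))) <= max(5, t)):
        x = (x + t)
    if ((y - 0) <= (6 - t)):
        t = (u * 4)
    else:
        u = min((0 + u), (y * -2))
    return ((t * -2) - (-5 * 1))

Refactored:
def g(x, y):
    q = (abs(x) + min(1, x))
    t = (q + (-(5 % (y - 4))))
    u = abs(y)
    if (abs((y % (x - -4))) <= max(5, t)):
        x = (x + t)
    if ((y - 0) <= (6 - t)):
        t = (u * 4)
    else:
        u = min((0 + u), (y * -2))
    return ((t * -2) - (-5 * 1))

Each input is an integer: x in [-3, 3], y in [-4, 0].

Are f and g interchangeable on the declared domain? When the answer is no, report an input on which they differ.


This is a faithful refactor — local variable names differ; and statement counts differ, but the computed results match everywhere.
One worked example (x=-3, y=-4) — f: t = 3; u = 4; (abs((y % (x - -4))) <= max(5, t)) -> true; x = 0; ((y - 0) <= (6 - t)) -> true; t = 16; return -27; g: q = 0; t = 3; u = 4; (abs((y % (x - -4))) <= max(5, t)) -> true; x = 0; ((y - 0) <= (6 - t)) -> true; t = 16; return -27; agreement on -27.
Across all 35 domain points the two functions coincide.
verdict: equivalent


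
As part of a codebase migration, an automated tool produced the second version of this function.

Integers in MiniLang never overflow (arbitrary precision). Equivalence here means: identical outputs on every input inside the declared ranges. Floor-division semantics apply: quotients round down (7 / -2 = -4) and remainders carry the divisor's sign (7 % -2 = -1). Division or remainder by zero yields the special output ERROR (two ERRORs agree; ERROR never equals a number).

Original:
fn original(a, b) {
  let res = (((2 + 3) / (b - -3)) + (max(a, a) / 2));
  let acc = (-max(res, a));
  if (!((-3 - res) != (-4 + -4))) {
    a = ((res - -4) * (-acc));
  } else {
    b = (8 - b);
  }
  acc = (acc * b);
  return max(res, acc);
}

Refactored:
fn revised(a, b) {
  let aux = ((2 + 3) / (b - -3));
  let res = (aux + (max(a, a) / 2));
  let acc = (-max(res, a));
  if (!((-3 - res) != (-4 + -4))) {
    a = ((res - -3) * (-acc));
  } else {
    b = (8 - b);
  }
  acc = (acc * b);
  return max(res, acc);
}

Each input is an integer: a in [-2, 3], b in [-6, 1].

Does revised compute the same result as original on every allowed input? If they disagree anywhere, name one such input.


The one real change (`-4` became `-3`) has no effect anywhere in the declared ranges.
Spot check at a=0, b=1 — original: res becomes 1; next acc becomes -1; next (!((-3 - res) != (-4 + -4))) evaluates to false; next b becomes 7; next acc becomes -7; next final value 1. revised: aux becomes 1; next res becomes 1; next acc becomes -1; next (!((-3 - res) != (-4 + -4))) evaluates to false; next b becomes 7; next acc becomes -7; next final value 1. Both give 1.
An exhaustive pass over the 48 declared inputs shows identical outputs.
verdict: equivalent


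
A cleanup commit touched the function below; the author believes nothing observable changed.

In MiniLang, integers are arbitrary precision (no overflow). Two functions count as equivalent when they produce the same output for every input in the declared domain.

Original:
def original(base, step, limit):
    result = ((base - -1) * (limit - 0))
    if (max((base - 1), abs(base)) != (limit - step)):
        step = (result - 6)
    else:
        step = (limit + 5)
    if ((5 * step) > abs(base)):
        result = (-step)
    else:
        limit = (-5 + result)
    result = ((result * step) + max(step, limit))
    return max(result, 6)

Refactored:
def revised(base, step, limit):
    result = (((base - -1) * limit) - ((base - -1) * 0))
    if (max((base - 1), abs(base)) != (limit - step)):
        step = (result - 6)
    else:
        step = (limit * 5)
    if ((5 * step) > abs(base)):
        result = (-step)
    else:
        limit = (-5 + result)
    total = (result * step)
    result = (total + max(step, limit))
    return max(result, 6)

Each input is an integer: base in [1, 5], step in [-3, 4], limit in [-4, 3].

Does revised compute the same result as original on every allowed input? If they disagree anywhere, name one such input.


These are not equivalent — on base=1, step=-3, limit=-2 the outputs split (6 vs 31).
original: result becomes -4; next (max((base - 1), abs(base)) != (limit - step)) evaluates to false; next step becomes 3; next ((5 * step) > abs(base)) evaluates to true; next result becomes -3; next result becomes -6; next final value 6
revised: result becomes -4; next (max((base - 1), abs(base)) != (limit - step)) evaluates to false; next step becomes -10; next ((5 * step) > abs(base)) evaluates to false; next limit becomes -9; next total becomes 40; next result becomes 31; next final value 31
verdict: not equivalent; witness: base=1, step=-3, limit=-2


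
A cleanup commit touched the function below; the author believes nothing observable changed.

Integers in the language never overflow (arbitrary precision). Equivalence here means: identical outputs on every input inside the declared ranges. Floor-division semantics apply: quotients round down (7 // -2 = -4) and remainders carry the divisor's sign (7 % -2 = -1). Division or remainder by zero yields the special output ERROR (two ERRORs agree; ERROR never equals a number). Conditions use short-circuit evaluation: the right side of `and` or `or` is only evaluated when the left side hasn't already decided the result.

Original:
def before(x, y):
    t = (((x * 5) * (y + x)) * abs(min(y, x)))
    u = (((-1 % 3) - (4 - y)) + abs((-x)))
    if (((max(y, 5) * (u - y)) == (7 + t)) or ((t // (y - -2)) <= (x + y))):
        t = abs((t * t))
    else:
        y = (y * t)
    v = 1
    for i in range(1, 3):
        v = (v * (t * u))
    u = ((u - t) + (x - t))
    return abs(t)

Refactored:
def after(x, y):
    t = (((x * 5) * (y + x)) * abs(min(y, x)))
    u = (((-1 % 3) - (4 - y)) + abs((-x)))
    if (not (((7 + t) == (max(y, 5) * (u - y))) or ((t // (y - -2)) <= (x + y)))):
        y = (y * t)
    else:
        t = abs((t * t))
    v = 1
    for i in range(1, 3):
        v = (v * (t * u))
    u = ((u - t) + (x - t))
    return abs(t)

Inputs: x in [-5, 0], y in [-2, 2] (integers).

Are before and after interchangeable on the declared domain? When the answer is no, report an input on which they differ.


Side by side, the visible changes include: boolean connective usage differs.
Tracing x=-4, y=-1: before: t becomes 400; next u becomes 1; next (((max(y, 5) * (u - y)) == (7 + t)) or ((t // (y - -2)) <= (x + y))) evaluates to false; next y becomes -400; next v becomes 1; next at i=1:; next v becomes 400; next at i=2:; next v becomes 160000; next u becomes -803; next final value 400 | after: t becomes 400; next u becomes 1; next (not (((7 + t) == (max(y, 5) * (u - y))) or ((t // (y - -2)) <= (x + y)))) evaluates to true; next y becomes -400; next v becomes 1; next at i=1:; next v becomes 400; next at i=2:; next v becomes 160000; next u becomes -803; next final value 400 — matching result 400.
Sweeping the whole domain (30 inputs) finds no disagreement.
verdict: equivalent


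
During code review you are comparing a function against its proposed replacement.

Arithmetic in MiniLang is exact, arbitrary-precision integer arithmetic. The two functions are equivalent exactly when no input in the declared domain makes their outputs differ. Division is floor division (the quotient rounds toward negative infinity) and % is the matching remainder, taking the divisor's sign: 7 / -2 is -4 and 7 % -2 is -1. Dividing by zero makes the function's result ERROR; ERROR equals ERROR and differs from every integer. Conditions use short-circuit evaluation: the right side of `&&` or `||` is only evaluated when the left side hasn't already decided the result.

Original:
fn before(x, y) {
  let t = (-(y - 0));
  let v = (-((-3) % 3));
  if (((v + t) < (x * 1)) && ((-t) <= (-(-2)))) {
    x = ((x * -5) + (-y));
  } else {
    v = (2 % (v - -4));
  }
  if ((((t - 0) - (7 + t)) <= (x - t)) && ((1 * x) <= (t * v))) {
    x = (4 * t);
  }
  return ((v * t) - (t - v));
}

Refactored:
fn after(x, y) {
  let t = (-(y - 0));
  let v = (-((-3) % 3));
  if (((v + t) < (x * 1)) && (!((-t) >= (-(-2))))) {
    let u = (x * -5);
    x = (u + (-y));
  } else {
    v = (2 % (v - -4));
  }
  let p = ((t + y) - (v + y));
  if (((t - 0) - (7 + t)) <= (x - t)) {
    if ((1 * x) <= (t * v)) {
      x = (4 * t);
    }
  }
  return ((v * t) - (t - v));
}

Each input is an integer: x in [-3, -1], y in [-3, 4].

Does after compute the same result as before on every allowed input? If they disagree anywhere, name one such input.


Not equivalent: x=-1, y=2 separates them (2 vs 0).
before: t := -2 | v := 0 | (((v + t) < (x * 1)) && ((-t) <= (-(-2)))): true | x := 3 | ((((t - 0) - (7 + t)) <= (x - t)) && ((1 * x) <= (t * v))): false | result 2
after: t := -2 | v := 0 | (((v + t) < (x * 1)) && (!((-t) >= (-(-2))))): false | v := 2 | p := -4 | (((t - 0) - (7 + t)) <= (x - t)): true | ((1 * x) <= (t * v)): false | result 0
verdict: not equivalent; witness: x=-1, y=2


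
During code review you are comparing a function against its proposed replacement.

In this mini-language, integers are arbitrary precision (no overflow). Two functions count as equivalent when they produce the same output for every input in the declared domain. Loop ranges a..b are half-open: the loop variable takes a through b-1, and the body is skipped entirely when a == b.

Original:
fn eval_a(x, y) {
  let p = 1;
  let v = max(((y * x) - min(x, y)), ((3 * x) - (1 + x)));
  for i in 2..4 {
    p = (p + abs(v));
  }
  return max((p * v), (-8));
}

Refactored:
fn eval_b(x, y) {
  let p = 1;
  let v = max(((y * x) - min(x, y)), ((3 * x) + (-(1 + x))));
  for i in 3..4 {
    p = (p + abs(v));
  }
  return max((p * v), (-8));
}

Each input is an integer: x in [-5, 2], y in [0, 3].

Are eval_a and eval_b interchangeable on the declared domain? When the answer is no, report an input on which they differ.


Not equivalent: x=-5, y=0 separates them (55 vs 30).
eval_a: p = 1; v = 5; [i=2]; p = 6; [i=3]; p = 11; return 55
eval_b: p = 1; v = 5; [i=3]; p = 6; return 30
verdict: not equivalent; witness: x=-5, y=0


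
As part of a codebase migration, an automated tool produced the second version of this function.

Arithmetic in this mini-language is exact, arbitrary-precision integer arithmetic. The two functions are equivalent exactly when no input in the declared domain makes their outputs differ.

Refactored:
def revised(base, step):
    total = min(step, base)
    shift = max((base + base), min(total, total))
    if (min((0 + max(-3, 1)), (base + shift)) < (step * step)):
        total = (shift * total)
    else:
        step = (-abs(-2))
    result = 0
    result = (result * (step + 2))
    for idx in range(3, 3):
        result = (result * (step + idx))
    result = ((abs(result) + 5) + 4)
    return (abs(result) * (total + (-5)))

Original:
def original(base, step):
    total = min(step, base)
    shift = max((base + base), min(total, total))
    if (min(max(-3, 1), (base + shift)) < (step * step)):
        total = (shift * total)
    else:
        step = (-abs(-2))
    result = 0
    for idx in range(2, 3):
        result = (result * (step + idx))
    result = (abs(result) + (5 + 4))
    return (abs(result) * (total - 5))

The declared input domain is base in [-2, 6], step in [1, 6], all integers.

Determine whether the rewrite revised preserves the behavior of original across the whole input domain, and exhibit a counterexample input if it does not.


This is a faithful refactor — constant usage differs, and statement counts differ, and arithmetic usage differs, and loop structure differs, but the computed results match everywhere.
Tracing base=0, step=3: original: total=0, then shift=0, then (min(max(-3, 1), (base + shift)) < (step * step)) is true, then total=0, then result=0, then (idx=2), then result=0, then result=9, then returns -45 | revised: total=0, then shift=0, then (min((0 + max(-3, 1)), (base + shift)) < (step * step)) is true, then total=0, then result=0, then result=0, then the loop over idx runs zero times, then result=9, then returns -45 — matching result -45.
Checked all 54 inputs in the declared domain: the outputs agree on every one.
verdict: equivalent


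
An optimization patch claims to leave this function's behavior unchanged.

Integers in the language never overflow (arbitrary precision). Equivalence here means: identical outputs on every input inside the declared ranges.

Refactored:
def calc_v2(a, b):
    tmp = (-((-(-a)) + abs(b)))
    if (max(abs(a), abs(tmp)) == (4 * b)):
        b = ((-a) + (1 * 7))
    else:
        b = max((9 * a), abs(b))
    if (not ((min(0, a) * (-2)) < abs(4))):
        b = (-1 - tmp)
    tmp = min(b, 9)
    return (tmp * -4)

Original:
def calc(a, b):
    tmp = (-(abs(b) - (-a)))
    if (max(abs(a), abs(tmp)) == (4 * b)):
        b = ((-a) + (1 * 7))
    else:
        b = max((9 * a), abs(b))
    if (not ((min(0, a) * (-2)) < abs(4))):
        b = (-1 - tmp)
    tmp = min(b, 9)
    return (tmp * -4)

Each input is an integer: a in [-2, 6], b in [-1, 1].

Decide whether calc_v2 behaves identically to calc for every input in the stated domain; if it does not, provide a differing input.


This is a faithful refactor — arithmetic usage differs, but the computed results match everywhere.
As a probe, take a=5, b=0: calc runs tmp becomes -5; next (max(abs(a), abs(tmp)) == (4 * b)) evaluates to false; next b becomes 45; next (not ((min(0, a) * (-2)) < abs(4))) evaluates to false; next tmp becomes 9; next final value -36; calc_v2 runs tmp becomes -5; next (max(abs(a), abs(tmp)) == (4 * b)) evaluates to false; next b becomes 45; next (not ((min(0, a) * (-2)) < abs(4))) evaluates to false; next tmp becomes 9; next final value -36; both end at -36.
Sweeping the whole domain (27 inputs) finds no disagreement.
verdict: equivalent


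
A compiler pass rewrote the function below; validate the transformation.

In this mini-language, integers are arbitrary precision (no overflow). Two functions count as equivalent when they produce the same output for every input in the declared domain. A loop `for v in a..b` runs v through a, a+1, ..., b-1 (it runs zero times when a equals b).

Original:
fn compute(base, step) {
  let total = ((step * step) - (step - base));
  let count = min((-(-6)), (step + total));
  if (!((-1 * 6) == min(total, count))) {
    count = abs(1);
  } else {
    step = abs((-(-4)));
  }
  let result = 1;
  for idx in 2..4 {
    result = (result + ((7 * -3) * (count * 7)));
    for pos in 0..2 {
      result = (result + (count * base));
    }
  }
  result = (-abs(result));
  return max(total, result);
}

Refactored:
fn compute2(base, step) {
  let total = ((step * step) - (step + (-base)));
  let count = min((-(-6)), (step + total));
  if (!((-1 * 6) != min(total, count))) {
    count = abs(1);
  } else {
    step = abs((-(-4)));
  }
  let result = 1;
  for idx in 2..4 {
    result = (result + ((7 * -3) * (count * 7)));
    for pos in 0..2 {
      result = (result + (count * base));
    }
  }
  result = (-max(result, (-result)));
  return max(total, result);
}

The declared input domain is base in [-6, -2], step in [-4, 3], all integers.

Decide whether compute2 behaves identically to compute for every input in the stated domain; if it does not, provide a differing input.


The rewrite breaks on base=-4, step=2, where the results are -2 and -1.
compute: total = -2; count = 0; (!((-1 * 6) == min(total, count))) -> true; count = 1; result = 1; [idx=2]; result = -146; [pos=0]; result = -150; [pos=1]; result = -154; [idx=3]; result = -301; [pos=0]; result = -305; [pos=1]; result = -309; result = -309; return -2
compute2: total = -2; count = 0; (!((-1 * 6) != min(total, count))) -> false; step = 4; result = 1; [idx=2]; result = 1; [pos=0]; result = 1; [pos=1]; result = 1; [idx=3]; result = 1; [pos=0]; result = 1; [pos=1]; result = 1; result = -1; return -1
verdict: not equivalent; witness: base=-4, step=2


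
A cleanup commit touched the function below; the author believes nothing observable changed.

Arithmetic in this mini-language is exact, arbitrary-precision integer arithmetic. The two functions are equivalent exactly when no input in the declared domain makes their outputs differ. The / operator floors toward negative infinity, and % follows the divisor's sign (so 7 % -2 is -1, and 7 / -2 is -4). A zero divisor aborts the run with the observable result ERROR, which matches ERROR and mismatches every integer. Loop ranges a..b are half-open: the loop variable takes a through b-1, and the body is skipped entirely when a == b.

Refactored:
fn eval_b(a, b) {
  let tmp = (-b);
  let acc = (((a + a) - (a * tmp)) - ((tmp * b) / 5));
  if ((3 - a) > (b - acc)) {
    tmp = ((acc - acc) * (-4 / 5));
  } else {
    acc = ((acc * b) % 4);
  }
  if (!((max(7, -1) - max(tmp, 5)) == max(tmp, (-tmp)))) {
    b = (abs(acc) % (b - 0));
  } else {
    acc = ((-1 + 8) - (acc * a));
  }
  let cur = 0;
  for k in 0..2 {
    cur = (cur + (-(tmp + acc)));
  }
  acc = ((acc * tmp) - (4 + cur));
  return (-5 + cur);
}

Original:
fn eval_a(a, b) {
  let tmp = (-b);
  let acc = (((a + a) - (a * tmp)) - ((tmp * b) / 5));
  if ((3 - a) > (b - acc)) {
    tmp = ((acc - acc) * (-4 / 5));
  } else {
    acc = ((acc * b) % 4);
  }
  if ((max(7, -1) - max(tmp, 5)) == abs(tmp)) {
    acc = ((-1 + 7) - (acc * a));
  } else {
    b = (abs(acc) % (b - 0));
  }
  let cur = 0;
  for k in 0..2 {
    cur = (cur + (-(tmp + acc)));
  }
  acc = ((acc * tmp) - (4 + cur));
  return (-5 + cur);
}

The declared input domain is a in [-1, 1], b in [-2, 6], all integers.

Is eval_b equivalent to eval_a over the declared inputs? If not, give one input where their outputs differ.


Run the pair on a=-1, b=2.
eval_a: tmp becomes -2; next acc becomes -3; next ((3 - a) > (b - acc)) evaluates to false; next acc becomes 2; next ((max(7, -1) - max(tmp, 5)) == abs(tmp)) evaluates to true; next acc becomes 8; next cur becomes 0; next at k=0:; next cur becomes -6; next at k=1:; next cur becomes -12; next acc becomes -8; next final value -17
eval_b: tmp becomes -2; next acc becomes -3; next ((3 - a) > (b - acc)) evaluates to false; next acc becomes 2; next (!((max(7, -1) - max(tmp, 5)) == max(tmp, (-tmp)))) evaluates to false; next acc becomes 9; next cur becomes 0; next at k=0:; next cur becomes -7; next at k=1:; next cur becomes -14; next acc becomes -8; next final value -19
-17 vs -19 — the two versions disagree here.
verdict: not equivalent; witness: a=-1, b=2


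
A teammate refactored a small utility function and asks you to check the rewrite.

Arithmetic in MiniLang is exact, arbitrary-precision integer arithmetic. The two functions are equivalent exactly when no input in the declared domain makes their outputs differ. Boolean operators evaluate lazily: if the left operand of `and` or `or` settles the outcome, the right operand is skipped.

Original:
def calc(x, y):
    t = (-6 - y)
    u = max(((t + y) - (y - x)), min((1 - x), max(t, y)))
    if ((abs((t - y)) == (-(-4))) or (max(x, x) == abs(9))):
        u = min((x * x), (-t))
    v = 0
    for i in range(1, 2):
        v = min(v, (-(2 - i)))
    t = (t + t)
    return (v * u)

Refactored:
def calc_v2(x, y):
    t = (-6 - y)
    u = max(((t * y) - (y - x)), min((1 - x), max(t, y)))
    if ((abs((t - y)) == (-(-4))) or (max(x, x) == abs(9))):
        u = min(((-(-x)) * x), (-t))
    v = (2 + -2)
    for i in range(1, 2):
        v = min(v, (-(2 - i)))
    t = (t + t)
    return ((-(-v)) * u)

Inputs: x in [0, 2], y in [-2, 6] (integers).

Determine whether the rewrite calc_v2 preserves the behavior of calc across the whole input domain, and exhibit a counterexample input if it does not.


Not equivalent: x=0, y=-2 separates them (2 vs -10).
calc: t becomes -4; next u becomes -2; next ((abs((t - y)) == (-(-4))) or (max(x, x) == abs(9))) evaluates to false; next v becomes 0; next at i=1:; next v becomes -1; next t becomes -8; next final value 2
calc_v2: t becomes -4; next u becomes 10; next ((abs((t - y)) == (-(-4))) or (max(x, x) == abs(9))) evaluates to false; next v becomes 0; next at i=1:; next v becomes -1; next t becomes -8; next final value -10
verdict: not equivalent; witness: x=0, y=-2


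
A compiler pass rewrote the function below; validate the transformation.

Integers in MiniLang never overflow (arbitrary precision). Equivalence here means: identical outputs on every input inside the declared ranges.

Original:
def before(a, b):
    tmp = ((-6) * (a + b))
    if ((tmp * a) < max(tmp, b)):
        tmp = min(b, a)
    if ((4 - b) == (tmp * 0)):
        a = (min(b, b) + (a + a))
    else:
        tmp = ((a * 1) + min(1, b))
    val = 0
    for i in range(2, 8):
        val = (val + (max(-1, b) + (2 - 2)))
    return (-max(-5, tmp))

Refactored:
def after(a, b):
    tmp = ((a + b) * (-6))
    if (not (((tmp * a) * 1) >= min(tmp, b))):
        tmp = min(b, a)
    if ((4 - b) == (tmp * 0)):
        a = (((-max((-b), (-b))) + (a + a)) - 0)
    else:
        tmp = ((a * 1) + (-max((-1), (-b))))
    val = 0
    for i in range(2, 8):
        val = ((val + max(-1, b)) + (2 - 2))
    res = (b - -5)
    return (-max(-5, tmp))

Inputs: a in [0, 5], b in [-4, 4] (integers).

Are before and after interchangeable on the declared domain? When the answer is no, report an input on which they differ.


Not equivalent: a=0, b=4 separates them (0 vs 5).
before: tmp := -24 | ((tmp * a) < max(tmp, b)): true | tmp := 0 | ((4 - b) == (tmp * 0)): true | a := 4 | val := 0 | iter i=2: | val := 4 | iter i=3: | val := 8 | iter i=4: | val := 12 | iter i=5: | val := 16 | iter i=6: | val := 20 | iter i=7: | val := 24 | result 0
after: tmp := -24 | (not (((tmp * a) * 1) >= min(tmp, b))): false | ((4 - b) == (tmp * 0)): true | a := 4 | val := 0 | iter i=2: | val := 4 | iter i=3: | val := 8 | iter i=4: | val := 12 | iter i=5: | val := 16 | iter i=6: | val := 20 | iter i=7: | val := 24 | res := 9 | result 5
verdict: not equivalent; witness: a=0, b=4
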